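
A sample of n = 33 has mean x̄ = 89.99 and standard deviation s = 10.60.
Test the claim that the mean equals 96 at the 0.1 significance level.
One-sample t-test:
H₀: μ = 96
H₁: μ ≠ 96
df = n - 1 = 32
t = (x̄ - μ₀) / (s/√n) = (89.99 - 96) / (10.60/√33) = -3.257
p-value = 0.0027

Since p-value < α = 0.1, we reject H₀.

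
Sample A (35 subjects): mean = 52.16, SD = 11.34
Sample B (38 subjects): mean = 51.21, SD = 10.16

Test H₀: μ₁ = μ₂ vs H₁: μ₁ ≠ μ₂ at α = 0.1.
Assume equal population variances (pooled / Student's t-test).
Student's two-sample t-test (equal variances):
H₀: μ₁ = μ₂
H₁: μ₁ ≠ μ₂
df = n₁ + n₂ - 2 = 71
Pooled variance s_p² = [(n₁-1)s₁² + (n₂-1)s₂²] / (n₁ + n₂ - 2) = [(34)(11.34²) + (37)(10.16²)] / 71 = 115.3746
SE = √(s_p²(1/n₁ + 1/n₂)) = √(115.3746 × (1/35 + 1/38)) = 2.5165
t = (x̄₁ - x̄₂) / SE = (52.16 - 51.21) / 2.5165 = 0.95 / 2.5165 = 0.378
p-value = 0.7069

Since p-value > α = 0.1, we fail to reject H₀.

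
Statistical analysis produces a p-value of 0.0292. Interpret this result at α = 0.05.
Since p = 0.0292 < α = 0.05, reject H₀.
There is sufficient evidence to reject the null hypothesis; the result is statistically significant at the 0.05 level.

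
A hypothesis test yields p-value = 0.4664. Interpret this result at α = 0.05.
Since p = 0.4664 > α = 0.05, fail to reject H₀.
There is insufficient evidence to reject the null hypothesis; the result is not statistically significant at the 0.05 level.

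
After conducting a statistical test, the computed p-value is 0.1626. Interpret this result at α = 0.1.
Since p = 0.1626 > α = 0.1, fail to reject H₀.
There is insufficient evidence to reject the null hypothesis; the result is not statistically significant at the 0.1 level.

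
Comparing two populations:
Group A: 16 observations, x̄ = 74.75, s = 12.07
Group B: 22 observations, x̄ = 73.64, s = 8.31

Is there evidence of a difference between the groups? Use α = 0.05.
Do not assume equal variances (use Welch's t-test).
Welch's two-sample t-test:
H₀: μ₁ = μ₂
H₁: μ₁ ≠ μ₂
s₁²/n₁ = 12.07²/16 = 9.1053,  s₂²/n₂ = 8.31²/22 = 3.1389
SE = √(s₁²/n₁ + s₂²/n₂) = √(9.1053 + 3.1389) = 3.4992
df (Welch-Satterthwaite) = (s₁²/n₁ + s₂²/n₂)² / [(s₁²/n₁)²/(n₁-1) + (s₂²/n₂)²/(n₂-1)] ≈ 25.00
t = (x̄₁ - x̄₂) / SE = (74.75 - 73.64) / 3.4992 = 1.11 / 3.4992 = 0.317
p-value = 0.7537

Since p-value > α = 0.05, we fail to reject H₀.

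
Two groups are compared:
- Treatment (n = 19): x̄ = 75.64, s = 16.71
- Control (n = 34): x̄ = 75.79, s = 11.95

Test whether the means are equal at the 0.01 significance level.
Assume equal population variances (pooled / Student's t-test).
Student's two-sample t-test (equal variances):
H₀: μ₁ = μ₂
H₁: μ₁ ≠ μ₂
df = n₁ + n₂ - 2 = 51
Pooled variance s_p² = [(n₁-1)s₁² + (n₂-1)s₂²] / (n₁ + n₂ - 2) = [(18)(16.71²) + (33)(11.95²)] / 51 = 190.9513
SE = √(s_p²(1/n₁ + 1/n₂)) = √(190.9513 × (1/19 + 1/34)) = 3.9581
t = (x̄₁ - x̄₂) / SE = (75.64 - 75.79) / 3.9581 = -0.15 / 3.9581 = -0.038
p-value = 0.9699

Since p-value > α = 0.01, we fail to reject H₀.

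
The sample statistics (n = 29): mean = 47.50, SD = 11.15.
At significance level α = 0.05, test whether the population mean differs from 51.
One-sample t-test:
H₀: μ = 51
H₁: μ ≠ 51
df = n - 1 = 28
t = (x̄ - μ₀) / (s/√n) = (47.50 - 51) / (11.15/√29) = -1.690
p-value = 0.1021

Since p-value > α = 0.05, we fail to reject H₀.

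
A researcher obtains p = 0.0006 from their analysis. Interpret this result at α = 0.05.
Since p = 0.0006 < α = 0.05, reject H₀.
There is sufficient evidence to reject the null hypothesis; the result is statistically significant at the 0.05 level.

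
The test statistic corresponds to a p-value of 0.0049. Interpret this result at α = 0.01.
Since p = 0.0049 < α = 0.01, reject H₀.
There is sufficient evidence to reject the null hypothesis; the result is statistically significant at the 0.01 level.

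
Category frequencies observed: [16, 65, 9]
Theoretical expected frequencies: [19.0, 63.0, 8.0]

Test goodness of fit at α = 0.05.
Chi-square goodness of fit test:
H₀: observed counts match expected distribution
H₁: observed counts differ from expected distribution
df = k - 1 = 2
χ² = Σ(O - E)²/E
   = (16 - 19.0)²/19.0 + (65 - 63.0)²/63.0 + (9 - 8.0)²/8.0
   = 0.474 + 0.063 + 0.125
   = 0.66
p-value = 0.7181

Since p-value > α = 0.05, we fail to reject H₀.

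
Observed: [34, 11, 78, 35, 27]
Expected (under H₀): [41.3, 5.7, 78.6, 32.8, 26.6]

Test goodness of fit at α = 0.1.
Chi-square goodness of fit test:
H₀: observed counts match expected distribution
H₁: observed counts differ from expected distribution
df = k - 1 = 4
χ² = Σ(O - E)²/E
   = (34 - 41.3)²/41.3 + (11 - 5.7)²/5.7 + (78 - 78.6)²/78.6 + (35 - 32.8)²/32.8 + (27 - 26.6)²/26.6
   = 1.290 + 4.928 + 0.005 + 0.148 + 0.006
   = 6.38
p-value = 0.1727

Since p-value > α = 0.1, we fail to reject H₀.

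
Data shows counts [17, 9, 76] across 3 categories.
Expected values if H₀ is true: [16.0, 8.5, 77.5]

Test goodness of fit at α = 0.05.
Chi-square goodness of fit test:
H₀: observed counts match expected distribution
H₁: observed counts differ from expected distribution
df = k - 1 = 2
χ² = Σ(O - E)²/E
   = (17 - 16.0)²/16.0 + (9 - 8.5)²/8.5 + (76 - 77.5)²/77.5
   = 0.062 + 0.029 + 0.029
   = 0.12
p-value = 0.9413

Since p-value > α = 0.05, we fail to reject H₀.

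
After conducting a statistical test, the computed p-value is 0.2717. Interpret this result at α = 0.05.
Since p = 0.2717 > α = 0.05, fail to reject H₀.
There is insufficient evidence to reject the null hypothesis; the result is not statistically significant at the 0.05 level.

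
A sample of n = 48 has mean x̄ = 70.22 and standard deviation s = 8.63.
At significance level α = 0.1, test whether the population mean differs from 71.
One-sample t-test:
H₀: μ = 71
H₁: μ ≠ 71
df = n - 1 = 47
t = (x̄ - μ₀) / (s/√n) = (70.22 - 71) / (8.63/√48) = -0.626
p-value = 0.5342

Since p-value > α = 0.1, we fail to reject H₀.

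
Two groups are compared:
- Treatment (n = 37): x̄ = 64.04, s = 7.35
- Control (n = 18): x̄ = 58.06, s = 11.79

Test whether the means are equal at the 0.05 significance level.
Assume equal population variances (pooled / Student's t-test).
Student's two-sample t-test (equal variances):
H₀: μ₁ = μ₂
H₁: μ₁ ≠ μ₂
df = n₁ + n₂ - 2 = 53
Pooled variance s_p² = [(n₁-1)s₁² + (n₂-1)s₂²] / (n₁ + n₂ - 2) = [(36)(7.35²) + (17)(11.79²)] / 53 = 81.2807
SE = √(s_p²(1/n₁ + 1/n₂)) = √(81.2807 × (1/37 + 1/18)) = 2.5908
t = (x̄₁ - x̄₂) / SE = (64.04 - 58.06) / 2.5908 = 5.98 / 2.5908 = 2.308
p-value = 0.0249

Since p-value < α = 0.05, we reject H₀.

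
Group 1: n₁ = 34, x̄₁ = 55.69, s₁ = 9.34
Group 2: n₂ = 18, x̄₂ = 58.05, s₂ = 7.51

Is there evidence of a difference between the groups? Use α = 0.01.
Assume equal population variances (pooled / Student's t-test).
Student's two-sample t-test (equal variances):
H₀: μ₁ = μ₂
H₁: μ₁ ≠ μ₂
df = n₁ + n₂ - 2 = 50
Pooled variance s_p² = [(n₁-1)s₁² + (n₂-1)s₂²] / (n₁ + n₂ - 2) = [(33)(9.34²) + (17)(7.51²)] / 50 = 76.7515
SE = √(s_p²(1/n₁ + 1/n₂)) = √(76.7515 × (1/34 + 1/18)) = 2.5537
t = (x̄₁ - x̄₂) / SE = (55.69 - 58.05) / 2.5537 = -2.36 / 2.5537 = -0.924
p-value = 0.3598

Since p-value > α = 0.01, we fail to reject H₀.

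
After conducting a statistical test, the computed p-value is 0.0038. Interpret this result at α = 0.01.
Since p = 0.0038 < α = 0.01, reject H₀.
There is sufficient evidence to reject the null hypothesis; the result is statistically significant at the 0.01 level.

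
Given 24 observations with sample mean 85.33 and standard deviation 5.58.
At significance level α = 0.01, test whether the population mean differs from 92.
One-sample t-test:
H₀: μ = 92
H₁: μ ≠ 92
df = n - 1 = 23
t = (x̄ - μ₀) / (s/√n) = (85.33 - 92) / (5.58/√24) = -5.856
p-value < 0.0001

Since p-value < α = 0.01, we reject H₀.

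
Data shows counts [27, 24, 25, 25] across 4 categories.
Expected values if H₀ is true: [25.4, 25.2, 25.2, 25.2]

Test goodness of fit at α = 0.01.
Chi-square goodness of fit test:
H₀: observed counts match expected distribution
H₁: observed counts differ from expected distribution
df = k - 1 = 3
χ² = Σ(O - E)²/E
   = (27 - 25.4)²/25.4 + (24 - 25.2)²/25.2 + (25 - 25.2)²/25.2 + (25 - 25.2)²/25.2
   = 0.101 + 0.057 + 0.002 + 0.002
   = 0.16
p-value = 0.9836

Since p-value > α = 0.01, we fail to reject H₀.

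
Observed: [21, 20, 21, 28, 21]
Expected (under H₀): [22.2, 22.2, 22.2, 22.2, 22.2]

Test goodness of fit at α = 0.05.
Chi-square goodness of fit test:
H₀: observed counts match expected distribution
H₁: observed counts differ from expected distribution
df = k - 1 = 4
χ² = Σ(O - E)²/E
   = (21 - 22.2)²/22.2 + (20 - 22.2)²/22.2 + (21 - 22.2)²/22.2 + (28 - 22.2)²/22.2 + (21 - 22.2)²/22.2
   = 0.065 + 0.218 + 0.065 + 1.515 + 0.065
   = 1.93
p-value = 0.7490

Since p-value > α = 0.05, we fail to reject H₀.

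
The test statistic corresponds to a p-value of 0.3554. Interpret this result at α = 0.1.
Since p = 0.3554 > α = 0.1, fail to reject H₀.
There is insufficient evidence to reject the null hypothesis; the result is not statistically significant at the 0.1 level.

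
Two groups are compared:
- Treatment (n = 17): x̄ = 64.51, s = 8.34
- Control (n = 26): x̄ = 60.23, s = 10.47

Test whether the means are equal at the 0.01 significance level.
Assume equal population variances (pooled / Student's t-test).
Student's two-sample t-test (equal variances):
H₀: μ₁ = μ₂
H₁: μ₁ ≠ μ₂
df = n₁ + n₂ - 2 = 41
Pooled variance s_p² = [(n₁-1)s₁² + (n₂-1)s₂²] / (n₁ + n₂ - 2) = [(16)(8.34²) + (25)(10.47²)] / 41 = 93.9857
SE = √(s_p²(1/n₁ + 1/n₂)) = √(93.9857 × (1/17 + 1/26)) = 3.0238
t = (x̄₁ - x̄₂) / SE = (64.51 - 60.23) / 3.0238 = 4.28 / 3.0238 = 1.415
p-value = 0.1645

Since p-value > α = 0.01, we fail to reject H₀.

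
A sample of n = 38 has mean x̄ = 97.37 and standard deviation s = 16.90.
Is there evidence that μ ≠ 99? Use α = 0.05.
One-sample t-test:
H₀: μ = 99
H₁: μ ≠ 99
df = n - 1 = 37
t = (x̄ - μ₀) / (s/√n) = (97.37 - 99) / (16.90/√38) = -0.595
p-value = 0.5558

Since p-value > α = 0.05, we fail to reject H₀.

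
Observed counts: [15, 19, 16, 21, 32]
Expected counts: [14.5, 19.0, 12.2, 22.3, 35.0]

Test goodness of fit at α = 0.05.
Chi-square goodness of fit test:
H₀: observed counts match expected distribution
H₁: observed counts differ from expected distribution
df = k - 1 = 4
χ² = Σ(O - E)²/E
   = (15 - 14.5)²/14.5 + (19 - 19.0)²/19.0 + (16 - 12.2)²/12.2 + (21 - 22.3)²/22.3 + (32 - 35.0)²/35.0
   = 0.017 + 0.000 + 1.184 + 0.076 + 0.257
   = 1.53
p-value = 0.8206

Since p-value > α = 0.05, we fail to reject H₀.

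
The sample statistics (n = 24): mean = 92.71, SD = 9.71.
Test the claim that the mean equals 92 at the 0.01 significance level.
One-sample t-test:
H₀: μ = 92
H₁: μ ≠ 92
df = n - 1 = 23
t = (x̄ - μ₀) / (s/√n) = (92.71 - 92) / (9.71/√24) = 0.358
p-value = 0.7234

Since p-value > α = 0.01, we fail to reject H₀.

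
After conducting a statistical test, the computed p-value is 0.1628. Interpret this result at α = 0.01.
Since p = 0.1628 > α = 0.01, fail to reject H₀.
There is insufficient evidence to reject the null hypothesis; the result is not statistically significant at the 0.01 level.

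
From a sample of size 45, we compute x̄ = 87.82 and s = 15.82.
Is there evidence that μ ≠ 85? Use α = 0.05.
One-sample t-test:
H₀: μ = 85
H₁: μ ≠ 85
df = n - 1 = 44
t = (x̄ - μ₀) / (s/√n) = (87.82 - 85) / (15.82/√45) = 1.196
p-value = 0.2382

Since p-value > α = 0.05, we fail to reject H₀.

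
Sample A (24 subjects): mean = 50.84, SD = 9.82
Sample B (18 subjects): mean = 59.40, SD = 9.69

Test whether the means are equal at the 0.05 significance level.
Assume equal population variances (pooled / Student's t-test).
Student's two-sample t-test (equal variances):
H₀: μ₁ = μ₂
H₁: μ₁ ≠ μ₂
df = n₁ + n₂ - 2 = 40
Pooled variance s_p² = [(n₁-1)s₁² + (n₂-1)s₂²] / (n₁ + n₂ - 2) = [(23)(9.82²) + (17)(9.69²)] / 40 = 95.3545
SE = √(s_p²(1/n₁ + 1/n₂)) = √(95.3545 × (1/24 + 1/18)) = 3.0448
t = (x̄₁ - x̄₂) / SE = (50.84 - 59.40) / 3.0448 = -8.56 / 3.0448 = -2.811
p-value = 0.0076

Since p-value < α = 0.05, we reject H₀.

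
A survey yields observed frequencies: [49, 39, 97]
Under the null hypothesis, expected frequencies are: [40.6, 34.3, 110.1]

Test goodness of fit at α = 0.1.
Chi-square goodness of fit test:
H₀: observed counts match expected distribution
H₁: observed counts differ from expected distribution
df = k - 1 = 2
χ² = Σ(O - E)²/E
   = (49 - 40.6)²/40.6 + (39 - 34.3)²/34.3 + (97 - 110.1)²/110.1
   = 1.738 + 0.644 + 1.559
   = 3.94
p-value = 0.1394

Since p-value > α = 0.1, we fail to reject H₀.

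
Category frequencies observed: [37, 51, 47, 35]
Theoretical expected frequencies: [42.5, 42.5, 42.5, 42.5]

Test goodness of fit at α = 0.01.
Chi-square goodness of fit test:
H₀: observed counts match expected distribution
H₁: observed counts differ from expected distribution
df = k - 1 = 3
χ² = Σ(O - E)²/E
   = (37 - 42.5)²/42.5 + (51 - 42.5)²/42.5 + (47 - 42.5)²/42.5 + (35 - 42.5)²/42.5
   = 0.712 + 1.700 + 0.476 + 1.324
   = 4.21
p-value = 0.2395

Since p-value > α = 0.01, we fail to reject H₀.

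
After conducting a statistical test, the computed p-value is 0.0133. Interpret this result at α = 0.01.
Since p = 0.0133 > α = 0.01, fail to reject H₀.
There is insufficient evidence to reject the null hypothesis; the result is not statistically significant at the 0.01 level.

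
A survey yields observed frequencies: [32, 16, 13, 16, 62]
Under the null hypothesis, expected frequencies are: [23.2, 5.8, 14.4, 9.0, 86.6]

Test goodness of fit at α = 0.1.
Chi-square goodness of fit test:
H₀: observed counts match expected distribution
H₁: observed counts differ from expected distribution
df = k - 1 = 4
χ² = Σ(O - E)²/E
   = (32 - 23.2)²/23.2 + (16 - 5.8)²/5.8 + (13 - 14.4)²/14.4 + (16 - 9.0)²/9.0 + (62 - 86.6)²/86.6
   = 3.338 + 17.938 + 0.136 + 5.444 + 6.988
   = 33.84
p-value < 0.0001

Since p-value < α = 0.1, we reject H₀.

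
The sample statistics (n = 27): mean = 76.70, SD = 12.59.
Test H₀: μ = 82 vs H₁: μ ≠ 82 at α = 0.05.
One-sample t-test:
H₀: μ = 82
H₁: μ ≠ 82
df = n - 1 = 26
t = (x̄ - μ₀) / (s/√n) = (76.70 - 82) / (12.59/√27) = -2.187
p-value = 0.0379

Since p-value < α = 0.05, we reject H₀.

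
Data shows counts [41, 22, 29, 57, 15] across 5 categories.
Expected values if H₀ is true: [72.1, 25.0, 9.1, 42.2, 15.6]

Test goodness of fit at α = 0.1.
Chi-square goodness of fit test:
H₀: observed counts match expected distribution
H₁: observed counts differ from expected distribution
df = k - 1 = 4
χ² = Σ(O - E)²/E
   = (41 - 72.1)²/72.1 + (22 - 25.0)²/25.0 + (29 - 9.1)²/9.1 + (57 - 42.2)²/42.2 + (15 - 15.6)²/15.6
   = 13.415 + 0.360 + 43.518 + 5.191 + 0.023
   = 62.51
p-value < 0.0001

Since p-value < α = 0.1, we reject H₀.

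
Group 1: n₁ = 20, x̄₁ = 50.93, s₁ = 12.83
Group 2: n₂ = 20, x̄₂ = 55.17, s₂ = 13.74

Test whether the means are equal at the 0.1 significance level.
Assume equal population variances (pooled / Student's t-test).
Student's two-sample t-test (equal variances):
H₀: μ₁ = μ₂
H₁: μ₁ ≠ μ₂
df = n₁ + n₂ - 2 = 38
Pooled variance s_p² = [(n₁-1)s₁² + (n₂-1)s₂²] / (n₁ + n₂ - 2) = [(19)(12.83²) + (19)(13.74²)] / 38 = 176.6983
SE = √(s_p²(1/n₁ + 1/n₂)) = √(176.6983 × (1/20 + 1/20)) = 4.2035
t = (x̄₁ - x̄₂) / SE = (50.93 - 55.17) / 4.2035 = -4.24 / 4.2035 = -1.009
p-value = 0.3195

Since p-value > α = 0.1, we fail to reject H₀.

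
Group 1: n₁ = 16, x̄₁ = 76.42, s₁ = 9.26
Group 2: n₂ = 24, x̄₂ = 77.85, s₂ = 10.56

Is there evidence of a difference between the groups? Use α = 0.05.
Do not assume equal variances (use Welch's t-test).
Welch's two-sample t-test:
H₀: μ₁ = μ₂
H₁: μ₁ ≠ μ₂
s₁²/n₁ = 9.26²/16 = 5.3592,  s₂²/n₂ = 10.56²/24 = 4.6464
SE = √(s₁²/n₁ + s₂²/n₂) = √(5.3592 + 4.6464) = 3.1632
df (Welch-Satterthwaite) = (s₁²/n₁ + s₂²/n₂)² / [(s₁²/n₁)²/(n₁-1) + (s₂²/n₂)²/(n₂-1)] ≈ 35.09
t = (x̄₁ - x̄₂) / SE = (76.42 - 77.85) / 3.1632 = -1.43 / 3.1632 = -0.452
p-value = 0.6540

Since p-value > α = 0.05, we fail to reject H₀.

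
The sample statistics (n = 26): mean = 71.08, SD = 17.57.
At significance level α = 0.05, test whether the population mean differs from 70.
One-sample t-test:
H₀: μ = 70
H₁: μ ≠ 70
df = n - 1 = 25
t = (x̄ - μ₀) / (s/√n) = (71.08 - 70) / (17.57/√26) = 0.313
p-value = 0.7566

Since p-value > α = 0.05, we fail to reject H₀.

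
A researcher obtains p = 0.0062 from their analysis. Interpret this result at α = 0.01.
Since p = 0.0062 < α = 0.01, reject H₀.
There is sufficient evidence to reject the null hypothesis; the result is statistically significant at the 0.01 level.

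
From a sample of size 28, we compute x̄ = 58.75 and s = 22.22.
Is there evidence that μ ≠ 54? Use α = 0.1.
One-sample t-test:
H₀: μ = 54
H₁: μ ≠ 54
df = n - 1 = 27
t = (x̄ - μ₀) / (s/√n) = (58.75 - 54) / (22.22/√28) = 1.131
p-value = 0.2679

Since p-value > α = 0.1, we fail to reject H₀.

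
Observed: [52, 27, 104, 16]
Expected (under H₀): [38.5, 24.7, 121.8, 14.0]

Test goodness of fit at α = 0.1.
Chi-square goodness of fit test:
H₀: observed counts match expected distribution
H₁: observed counts differ from expected distribution
df = k - 1 = 3
χ² = Σ(O - E)²/E
   = (52 - 38.5)²/38.5 + (27 - 24.7)²/24.7 + (104 - 121.8)²/121.8 + (16 - 14.0)²/14.0
   = 4.734 + 0.214 + 2.601 + 0.286
   = 7.83
p-value = 0.0495

Since p-value < α = 0.1, we reject H₀.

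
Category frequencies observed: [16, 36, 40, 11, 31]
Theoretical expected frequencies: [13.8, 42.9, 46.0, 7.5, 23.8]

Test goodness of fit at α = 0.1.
Chi-square goodness of fit test:
H₀: observed counts match expected distribution
H₁: observed counts differ from expected distribution
df = k - 1 = 4
χ² = Σ(O - E)²/E
   = (16 - 13.8)²/13.8 + (36 - 42.9)²/42.9 + (40 - 46.0)²/46.0 + (11 - 7.5)²/7.5 + (31 - 23.8)²/23.8
   = 0.351 + 1.110 + 0.783 + 1.633 + 2.178
   = 6.05
p-value = 0.1951

Since p-value > α = 0.1, we fail to reject H₀.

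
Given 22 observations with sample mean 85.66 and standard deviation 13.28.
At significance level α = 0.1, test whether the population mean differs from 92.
One-sample t-test:
H₀: μ = 92
H₁: μ ≠ 92
df = n - 1 = 21
t = (x̄ - μ₀) / (s/√n) = (85.66 - 92) / (13.28/√22) = -2.239
p-value = 0.0361

Since p-value < α = 0.1, we reject H₀.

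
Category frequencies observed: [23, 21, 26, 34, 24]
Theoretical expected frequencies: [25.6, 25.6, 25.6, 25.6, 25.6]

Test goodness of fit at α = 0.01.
Chi-square goodness of fit test:
H₀: observed counts match expected distribution
H₁: observed counts differ from expected distribution
df = k - 1 = 4
χ² = Σ(O - E)²/E
   = (23 - 25.6)²/25.6 + (21 - 25.6)²/25.6 + (26 - 25.6)²/25.6 + (34 - 25.6)²/25.6 + (24 - 25.6)²/25.6
   = 0.264 + 0.827 + 0.006 + 2.756 + 0.100
   = 3.95
p-value = 0.4124

Since p-value > α = 0.01, we fail to reject H₀.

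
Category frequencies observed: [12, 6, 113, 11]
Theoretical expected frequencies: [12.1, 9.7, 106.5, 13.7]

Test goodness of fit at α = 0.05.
Chi-square goodness of fit test:
H₀: observed counts match expected distribution
H₁: observed counts differ from expected distribution
df = k - 1 = 3
χ² = Σ(O - E)²/E
   = (12 - 12.1)²/12.1 + (6 - 9.7)²/9.7 + (113 - 106.5)²/106.5 + (11 - 13.7)²/13.7
   = 0.001 + 1.411 + 0.397 + 0.532
   = 2.34
p-value = 0.5047

Since p-value > α = 0.05, we fail to reject H₀.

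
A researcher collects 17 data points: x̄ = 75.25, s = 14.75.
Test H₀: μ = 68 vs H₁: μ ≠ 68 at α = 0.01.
One-sample t-test:
H₀: μ = 68
H₁: μ ≠ 68
df = n - 1 = 16
t = (x̄ - μ₀) / (s/√n) = (75.25 - 68) / (14.75/√17) = 2.027
p-value = 0.0597

Since p-value > α = 0.01, we fail to reject H₀.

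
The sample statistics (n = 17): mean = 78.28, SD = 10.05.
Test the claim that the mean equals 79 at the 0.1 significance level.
One-sample t-test:
H₀: μ = 79
H₁: μ ≠ 79
df = n - 1 = 16
t = (x̄ - μ₀) / (s/√n) = (78.28 - 79) / (10.05/√17) = -0.295
p-value = 0.7715

Since p-value > α = 0.1, we fail to reject H₀.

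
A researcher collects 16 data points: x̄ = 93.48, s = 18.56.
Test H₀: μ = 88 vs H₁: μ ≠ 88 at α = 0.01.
One-sample t-test:
H₀: μ = 88
H₁: μ ≠ 88
df = n - 1 = 15
t = (x̄ - μ₀) / (s/√n) = (93.48 - 88) / (18.56/√16) = 1.181
p-value = 0.2560

Since p-value > α = 0.01, we fail to reject H₀.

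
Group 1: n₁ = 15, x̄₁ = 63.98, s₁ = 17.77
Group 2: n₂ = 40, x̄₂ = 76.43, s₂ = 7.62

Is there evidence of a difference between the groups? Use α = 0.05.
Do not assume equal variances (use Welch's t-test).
Welch's two-sample t-test:
H₀: μ₁ = μ₂
H₁: μ₁ ≠ μ₂
s₁²/n₁ = 17.77²/15 = 21.0515,  s₂²/n₂ = 7.62²/40 = 1.4516
SE = √(s₁²/n₁ + s₂²/n₂) = √(21.0515 + 1.4516) = 4.7437
df (Welch-Satterthwaite) = (s₁²/n₁ + s₂²/n₂)² / [(s₁²/n₁)²/(n₁-1) + (s₂²/n₂)²/(n₂-1)] ≈ 15.97
t = (x̄₁ - x̄₂) / SE = (63.98 - 76.43) / 4.7437 = -12.45 / 4.7437 = -2.625
p-value = 0.0184

Since p-value < α = 0.05, we reject H₀.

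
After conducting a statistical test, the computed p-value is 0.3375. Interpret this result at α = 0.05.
Since p = 0.3375 > α = 0.05, fail to reject H₀.
There is insufficient evidence to reject the null hypothesis; the result is not statistically significant at the 0.05 level.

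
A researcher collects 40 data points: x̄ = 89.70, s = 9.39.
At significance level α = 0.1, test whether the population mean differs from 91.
One-sample t-test:
H₀: μ = 91
H₁: μ ≠ 91
df = n - 1 = 39
t = (x̄ - μ₀) / (s/√n) = (89.70 - 91) / (9.39/√40) = -0.876
p-value = 0.3866

Since p-value > α = 0.1, we fail to reject H₀.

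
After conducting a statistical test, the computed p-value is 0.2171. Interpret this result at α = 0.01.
Since p = 0.2171 > α = 0.01, fail to reject H₀.
There is insufficient evidence to reject the null hypothesis; the result is not statistically significant at the 0.01 level.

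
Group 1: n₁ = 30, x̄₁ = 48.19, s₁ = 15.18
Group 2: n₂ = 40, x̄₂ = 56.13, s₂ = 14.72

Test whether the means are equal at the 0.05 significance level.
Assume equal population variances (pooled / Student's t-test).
Student's two-sample t-test (equal variances):
H₀: μ₁ = μ₂
H₁: μ₁ ≠ μ₂
df = n₁ + n₂ - 2 = 68
Pooled variance s_p² = [(n₁-1)s₁² + (n₂-1)s₂²] / (n₁ + n₂ - 2) = [(29)(15.18²) + (39)(14.72²)] / 68 = 222.5441
SE = √(s_p²(1/n₁ + 1/n₂)) = √(222.5441 × (1/30 + 1/40)) = 3.6030
t = (x̄₁ - x̄₂) / SE = (48.19 - 56.13) / 3.6030 = -7.94 / 3.6030 = -2.204
p-value = 0.0309

Since p-value < α = 0.05, we reject H₀.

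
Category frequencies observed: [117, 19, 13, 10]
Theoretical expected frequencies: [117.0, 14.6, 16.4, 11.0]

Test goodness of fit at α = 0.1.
Chi-square goodness of fit test:
H₀: observed counts match expected distribution
H₁: observed counts differ from expected distribution
df = k - 1 = 3
χ² = Σ(O - E)²/E
   = (117 - 117.0)²/117.0 + (19 - 14.6)²/14.6 + (13 - 16.4)²/16.4 + (10 - 11.0)²/11.0
   = 0.000 + 1.326 + 0.705 + 0.091
   = 2.12
p-value = 0.5475

Since p-value > α = 0.1, we fail to reject H₀.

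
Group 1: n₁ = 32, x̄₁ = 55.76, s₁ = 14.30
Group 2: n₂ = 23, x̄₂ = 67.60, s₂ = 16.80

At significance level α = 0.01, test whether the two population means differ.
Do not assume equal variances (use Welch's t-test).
Welch's two-sample t-test:
H₀: μ₁ = μ₂
H₁: μ₁ ≠ μ₂
s₁²/n₁ = 14.30²/32 = 6.3903,  s₂²/n₂ = 16.80²/23 = 12.2713
SE = √(s₁²/n₁ + s₂²/n₂) = √(6.3903 + 12.2713) = 4.3199
df (Welch-Satterthwaite) = (s₁²/n₁ + s₂²/n₂)² / [(s₁²/n₁)²/(n₁-1) + (s₂²/n₂)²/(n₂-1)] ≈ 42.67
t = (x̄₁ - x̄₂) / SE = (55.76 - 67.60) / 4.3199 = -11.84 / 4.3199 = -2.741
p-value = 0.0089

Since p-value < α = 0.01, we reject H₀.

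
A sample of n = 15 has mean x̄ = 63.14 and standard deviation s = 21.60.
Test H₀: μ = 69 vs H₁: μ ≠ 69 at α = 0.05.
One-sample t-test:
H₀: μ = 69
H₁: μ ≠ 69
df = n - 1 = 14
t = (x̄ - μ₀) / (s/√n) = (63.14 - 69) / (21.60/√15) = -1.051
p-value = 0.3112

Since p-value > α = 0.05, we fail to reject H₀.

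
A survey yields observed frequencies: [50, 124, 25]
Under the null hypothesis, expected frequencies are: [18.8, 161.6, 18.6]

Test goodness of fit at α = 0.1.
Chi-square goodness of fit test:
H₀: observed counts match expected distribution
H₁: observed counts differ from expected distribution
df = k - 1 = 2
χ² = Σ(O - E)²/E
   = (50 - 18.8)²/18.8 + (124 - 161.6)²/161.6 + (25 - 18.6)²/18.6
   = 51.779 + 8.749 + 2.202
   = 62.73
p-value < 0.0001

Since p-value < α = 0.1, we reject H₀.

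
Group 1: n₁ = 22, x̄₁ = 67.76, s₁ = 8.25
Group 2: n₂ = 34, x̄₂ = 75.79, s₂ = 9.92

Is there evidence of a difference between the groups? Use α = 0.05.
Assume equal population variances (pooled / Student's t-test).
Student's two-sample t-test (equal variances):
H₀: μ₁ = μ₂
H₁: μ₁ ≠ μ₂
df = n₁ + n₂ - 2 = 54
Pooled variance s_p² = [(n₁-1)s₁² + (n₂-1)s₂²] / (n₁ + n₂ - 2) = [(21)(8.25²) + (33)(9.92²)] / 54 = 86.6060
SE = √(s_p²(1/n₁ + 1/n₂)) = √(86.6060 × (1/22 + 1/34)) = 2.5463
t = (x̄₁ - x̄₂) / SE = (67.76 - 75.79) / 2.5463 = -8.03 / 2.5463 = -3.154
p-value = 0.0026

Since p-value < α = 0.05, we reject H₀.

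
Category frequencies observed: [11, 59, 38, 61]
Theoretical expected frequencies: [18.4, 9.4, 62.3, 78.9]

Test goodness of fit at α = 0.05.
Chi-square goodness of fit test:
H₀: observed counts match expected distribution
H₁: observed counts differ from expected distribution
df = k - 1 = 3
χ² = Σ(O - E)²/E
   = (11 - 18.4)²/18.4 + (59 - 9.4)²/9.4 + (38 - 62.3)²/62.3 + (61 - 78.9)²/78.9
   = 2.976 + 261.719 + 9.478 + 4.061
   = 278.23
p-value < 0.0001

Since p-value < α = 0.05, we reject H₀.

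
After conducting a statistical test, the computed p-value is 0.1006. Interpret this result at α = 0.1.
Since p = 0.1006 > α = 0.1, fail to reject H₀.
There is insufficient evidence to reject the null hypothesis; the result is not statistically significant at the 0.1 level.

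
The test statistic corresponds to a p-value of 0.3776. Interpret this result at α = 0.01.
Since p = 0.3776 > α = 0.01, fail to reject H₀.
There is insufficient evidence to reject the null hypothesis; the result is not statistically significant at the 0.01 level.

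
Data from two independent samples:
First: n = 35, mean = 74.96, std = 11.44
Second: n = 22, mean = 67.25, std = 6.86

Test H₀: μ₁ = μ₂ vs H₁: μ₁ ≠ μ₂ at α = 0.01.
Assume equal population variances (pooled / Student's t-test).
Student's two-sample t-test (equal variances):
H₀: μ₁ = μ₂
H₁: μ₁ ≠ μ₂
df = n₁ + n₂ - 2 = 55
Pooled variance s_p² = [(n₁-1)s₁² + (n₂-1)s₂²] / (n₁ + n₂ - 2) = [(34)(11.44²) + (21)(6.86²)] / 55 = 98.8719
SE = √(s_p²(1/n₁ + 1/n₂)) = √(98.8719 × (1/35 + 1/22)) = 2.7054
t = (x̄₁ - x̄₂) / SE = (74.96 - 67.25) / 2.7054 = 7.71 / 2.7054 = 2.850
p-value = 0.0061

Since p-value < α = 0.01, we reject H₀.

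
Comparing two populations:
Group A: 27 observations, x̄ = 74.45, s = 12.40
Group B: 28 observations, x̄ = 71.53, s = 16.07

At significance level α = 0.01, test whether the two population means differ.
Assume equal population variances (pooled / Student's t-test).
Student's two-sample t-test (equal variances):
H₀: μ₁ = μ₂
H₁: μ₁ ≠ μ₂
df = n₁ + n₂ - 2 = 53
Pooled variance s_p² = [(n₁-1)s₁² + (n₂-1)s₂²] / (n₁ + n₂ - 2) = [(26)(12.40²) + (27)(16.07²)] / 53 = 206.9882
SE = √(s_p²(1/n₁ + 1/n₂)) = √(206.9882 × (1/27 + 1/28)) = 3.8805
t = (x̄₁ - x̄₂) / SE = (74.45 - 71.53) / 3.8805 = 2.92 / 3.8805 = 0.752
p-value = 0.4551

Since p-value > α = 0.01, we fail to reject H₀.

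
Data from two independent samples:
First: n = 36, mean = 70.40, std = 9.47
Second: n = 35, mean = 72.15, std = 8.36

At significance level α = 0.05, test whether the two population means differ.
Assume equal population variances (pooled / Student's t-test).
Student's two-sample t-test (equal variances):
H₀: μ₁ = μ₂
H₁: μ₁ ≠ μ₂
df = n₁ + n₂ - 2 = 69
Pooled variance s_p² = [(n₁-1)s₁² + (n₂-1)s₂²] / (n₁ + n₂ - 2) = [(35)(9.47²) + (34)(8.36²)] / 69 = 79.9287
SE = √(s_p²(1/n₁ + 1/n₂)) = √(79.9287 × (1/36 + 1/35)) = 2.1222
t = (x̄₁ - x̄₂) / SE = (70.40 - 72.15) / 2.1222 = -1.75 / 2.1222 = -0.825
p-value = 0.4124

Since p-value > α = 0.05, we fail to reject H₀.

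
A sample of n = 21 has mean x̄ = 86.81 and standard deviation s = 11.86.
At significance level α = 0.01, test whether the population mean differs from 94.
One-sample t-test:
H₀: μ = 94
H₁: μ ≠ 94
df = n - 1 = 20
t = (x̄ - μ₀) / (s/√n) = (86.81 - 94) / (11.86/√21) = -2.778
p-value = 0.0116

Since p-value > α = 0.01, we fail to reject H₀.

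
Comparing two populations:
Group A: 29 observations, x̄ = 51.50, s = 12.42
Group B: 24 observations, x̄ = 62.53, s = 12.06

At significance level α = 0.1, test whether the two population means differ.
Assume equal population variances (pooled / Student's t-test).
Student's two-sample t-test (equal variances):
H₀: μ₁ = μ₂
H₁: μ₁ ≠ μ₂
df = n₁ + n₂ - 2 = 51
Pooled variance s_p² = [(n₁-1)s₁² + (n₂-1)s₂²] / (n₁ + n₂ - 2) = [(28)(12.42²) + (23)(12.06²)] / 51 = 150.2820
SE = √(s_p²(1/n₁ + 1/n₂)) = √(150.2820 × (1/29 + 1/24)) = 3.3829
t = (x̄₁ - x̄₂) / SE = (51.50 - 62.53) / 3.3829 = -11.03 / 3.3829 = -3.261
p-value = 0.0020

Since p-value < α = 0.1, we reject H₀.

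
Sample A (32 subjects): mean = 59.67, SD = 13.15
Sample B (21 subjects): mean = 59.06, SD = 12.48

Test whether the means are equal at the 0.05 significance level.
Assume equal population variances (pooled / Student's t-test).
Student's two-sample t-test (equal variances):
H₀: μ₁ = μ₂
H₁: μ₁ ≠ μ₂
df = n₁ + n₂ - 2 = 51
Pooled variance s_p² = [(n₁-1)s₁² + (n₂-1)s₂²] / (n₁ + n₂ - 2) = [(31)(13.15²) + (20)(12.48²)] / 51 = 166.1883
SE = √(s_p²(1/n₁ + 1/n₂)) = √(166.1883 × (1/32 + 1/21)) = 3.6204
t = (x̄₁ - x̄₂) / SE = (59.67 - 59.06) / 3.6204 = 0.61 / 3.6204 = 0.168
p-value = 0.8669

Since p-value > α = 0.05, we fail to reject H₀.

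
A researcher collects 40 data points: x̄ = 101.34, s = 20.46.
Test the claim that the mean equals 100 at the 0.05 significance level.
One-sample t-test:
H₀: μ = 100
H₁: μ ≠ 100
df = n - 1 = 39
t = (x̄ - μ₀) / (s/√n) = (101.34 - 100) / (20.46/√40) = 0.414
p-value = 0.6810

Since p-value > α = 0.05, we fail to reject H₀.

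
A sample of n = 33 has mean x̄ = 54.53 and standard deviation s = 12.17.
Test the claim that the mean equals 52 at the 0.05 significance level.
One-sample t-test:
H₀: μ = 52
H₁: μ ≠ 52
df = n - 1 = 32
t = (x̄ - μ₀) / (s/√n) = (54.53 - 52) / (12.17/√33) = 1.194
p-value = 0.2412

Since p-value > α = 0.05, we fail to reject H₀.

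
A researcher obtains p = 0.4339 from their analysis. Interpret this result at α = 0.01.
Since p = 0.4339 > α = 0.01, fail to reject H₀.
There is insufficient evidence to reject the null hypothesis; the result is not statistically significant at the 0.01 level.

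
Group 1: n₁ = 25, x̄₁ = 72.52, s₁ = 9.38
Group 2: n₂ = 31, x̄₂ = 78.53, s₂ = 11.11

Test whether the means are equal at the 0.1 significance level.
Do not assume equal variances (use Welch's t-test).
Welch's two-sample t-test:
H₀: μ₁ = μ₂
H₁: μ₁ ≠ μ₂
s₁²/n₁ = 9.38²/25 = 3.5194,  s₂²/n₂ = 11.11²/31 = 3.9817
SE = √(s₁²/n₁ + s₂²/n₂) = √(3.5194 + 3.9817) = 2.7388
df (Welch-Satterthwaite) = (s₁²/n₁ + s₂²/n₂)² / [(s₁²/n₁)²/(n₁-1) + (s₂²/n₂)²/(n₂-1)] ≈ 53.87
t = (x̄₁ - x̄₂) / SE = (72.52 - 78.53) / 2.7388 = -6.01 / 2.7388 = -2.194
p-value = 0.0325

Since p-value < α = 0.1, we reject H₀.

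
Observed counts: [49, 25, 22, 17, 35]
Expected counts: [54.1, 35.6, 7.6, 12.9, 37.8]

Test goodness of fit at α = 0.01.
Chi-square goodness of fit test:
H₀: observed counts match expected distribution
H₁: observed counts differ from expected distribution
df = k - 1 = 4
χ² = Σ(O - E)²/E
   = (49 - 54.1)²/54.1 + (25 - 35.6)²/35.6 + (22 - 7.6)²/7.6 + (17 - 12.9)²/12.9 + (35 - 37.8)²/37.8
   = 0.481 + 3.156 + 27.284 + 1.303 + 0.207
   = 32.43
p-value < 0.0001

Since p-value < α = 0.01, we reject H₀.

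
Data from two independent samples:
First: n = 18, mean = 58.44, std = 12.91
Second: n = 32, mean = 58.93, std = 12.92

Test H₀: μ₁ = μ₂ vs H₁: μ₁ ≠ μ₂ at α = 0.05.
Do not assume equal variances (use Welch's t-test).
Welch's two-sample t-test:
H₀: μ₁ = μ₂
H₁: μ₁ ≠ μ₂
s₁²/n₁ = 12.91²/18 = 9.2593,  s₂²/n₂ = 12.92²/32 = 5.2165
SE = √(s₁²/n₁ + s₂²/n₂) = √(9.2593 + 5.2165) = 3.8047
df (Welch-Satterthwaite) = (s₁²/n₁ + s₂²/n₂)² / [(s₁²/n₁)²/(n₁-1) + (s₂²/n₂)²/(n₂-1)] ≈ 35.39
t = (x̄₁ - x̄₂) / SE = (58.44 - 58.93) / 3.8047 = -0.49 / 3.8047 = -0.129
p-value = 0.8983

Since p-value > α = 0.05, we fail to reject H₀.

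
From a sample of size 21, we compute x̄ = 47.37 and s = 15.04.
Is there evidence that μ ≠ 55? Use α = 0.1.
One-sample t-test:
H₀: μ = 55
H₁: μ ≠ 55
df = n - 1 = 20
t = (x̄ - μ₀) / (s/√n) = (47.37 - 55) / (15.04/√21) = -2.325
p-value = 0.0307

Since p-value < α = 0.1, we reject H₀.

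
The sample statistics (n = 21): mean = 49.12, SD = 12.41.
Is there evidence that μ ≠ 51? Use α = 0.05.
One-sample t-test:
H₀: μ = 51
H₁: μ ≠ 51
df = n - 1 = 20
t = (x̄ - μ₀) / (s/√n) = (49.12 - 51) / (12.41/√21) = -0.694
p-value = 0.4955

Since p-value > α = 0.05, we fail to reject H₀.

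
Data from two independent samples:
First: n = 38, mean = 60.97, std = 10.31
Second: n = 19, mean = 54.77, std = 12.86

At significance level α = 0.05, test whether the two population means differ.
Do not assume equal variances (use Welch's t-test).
Welch's two-sample t-test:
H₀: μ₁ = μ₂
H₁: μ₁ ≠ μ₂
s₁²/n₁ = 10.31²/38 = 2.7973,  s₂²/n₂ = 12.86²/19 = 8.7042
SE = √(s₁²/n₁ + s₂²/n₂) = √(2.7973 + 8.7042) = 3.3914
df (Welch-Satterthwaite) = (s₁²/n₁ + s₂²/n₂)² / [(s₁²/n₁)²/(n₁-1) + (s₂²/n₂)²/(n₂-1)] ≈ 29.92
t = (x̄₁ - x̄₂) / SE = (60.97 - 54.77) / 3.3914 = 6.20 / 3.3914 = 1.828
p-value = 0.0775

Since p-value > α = 0.05, we fail to reject H₀.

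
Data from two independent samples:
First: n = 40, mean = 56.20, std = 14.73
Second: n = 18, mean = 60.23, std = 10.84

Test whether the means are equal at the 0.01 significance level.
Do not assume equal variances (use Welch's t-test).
Welch's two-sample t-test:
H₀: μ₁ = μ₂
H₁: μ₁ ≠ μ₂
s₁²/n₁ = 14.73²/40 = 5.4243,  s₂²/n₂ = 10.84²/18 = 6.5281
SE = √(s₁²/n₁ + s₂²/n₂) = √(5.4243 + 6.5281) = 3.4572
df (Welch-Satterthwaite) = (s₁²/n₁ + s₂²/n₂)² / [(s₁²/n₁)²/(n₁-1) + (s₂²/n₂)²/(n₂-1)] ≈ 43.81
t = (x̄₁ - x̄₂) / SE = (56.20 - 60.23) / 3.4572 = -4.03 / 3.4572 = -1.166
p-value = 0.2501

Since p-value > α = 0.01, we fail to reject H₀.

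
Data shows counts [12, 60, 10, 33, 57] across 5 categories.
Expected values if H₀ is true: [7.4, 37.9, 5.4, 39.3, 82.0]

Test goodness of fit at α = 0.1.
Chi-square goodness of fit test:
H₀: observed counts match expected distribution
H₁: observed counts differ from expected distribution
df = k - 1 = 4
χ² = Σ(O - E)²/E
   = (12 - 7.4)²/7.4 + (60 - 37.9)²/37.9 + (10 - 5.4)²/5.4 + (33 - 39.3)²/39.3 + (57 - 82.0)²/82.0
   = 2.859 + 12.887 + 3.919 + 1.010 + 7.622
   = 28.30
p-value < 0.0001

Since p-value < α = 0.1, we reject H₀.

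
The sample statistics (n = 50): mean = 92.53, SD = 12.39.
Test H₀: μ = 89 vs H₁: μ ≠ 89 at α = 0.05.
One-sample t-test:
H₀: μ = 89
H₁: μ ≠ 89
df = n - 1 = 49
t = (x̄ - μ₀) / (s/√n) = (92.53 - 89) / (12.39/√50) = 2.015
p-value = 0.0495

Since p-value < α = 0.05, we reject H₀.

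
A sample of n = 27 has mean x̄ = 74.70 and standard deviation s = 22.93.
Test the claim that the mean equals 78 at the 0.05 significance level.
One-sample t-test:
H₀: μ = 78
H₁: μ ≠ 78
df = n - 1 = 26
t = (x̄ - μ₀) / (s/√n) = (74.70 - 78) / (22.93/√27) = -0.748
p-value = 0.4613

Since p-value > α = 0.05, we fail to reject H₀.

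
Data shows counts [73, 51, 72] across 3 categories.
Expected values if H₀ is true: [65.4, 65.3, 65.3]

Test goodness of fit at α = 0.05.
Chi-square goodness of fit test:
H₀: observed counts match expected distribution
H₁: observed counts differ from expected distribution
df = k - 1 = 2
χ² = Σ(O - E)²/E
   = (73 - 65.4)²/65.4 + (51 - 65.3)²/65.3 + (72 - 65.3)²/65.3
   = 0.883 + 3.132 + 0.687
   = 4.70
p-value = 0.0953

Since p-value > α = 0.05, we fail to reject H₀.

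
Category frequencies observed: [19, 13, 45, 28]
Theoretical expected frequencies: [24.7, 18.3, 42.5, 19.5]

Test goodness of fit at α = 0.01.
Chi-square goodness of fit test:
H₀: observed counts match expected distribution
H₁: observed counts differ from expected distribution
df = k - 1 = 3
χ² = Σ(O - E)²/E
   = (19 - 24.7)²/24.7 + (13 - 18.3)²/18.3 + (45 - 42.5)²/42.5 + (28 - 19.5)²/19.5
   = 1.315 + 1.535 + 0.147 + 3.705
   = 6.70
p-value = 0.0820

Since p-value > α = 0.01, we fail to reject H₀.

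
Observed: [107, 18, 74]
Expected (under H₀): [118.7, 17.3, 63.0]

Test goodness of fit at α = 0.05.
Chi-square goodness of fit test:
H₀: observed counts match expected distribution
H₁: observed counts differ from expected distribution
df = k - 1 = 2
χ² = Σ(O - E)²/E
   = (107 - 118.7)²/118.7 + (18 - 17.3)²/17.3 + (74 - 63.0)²/63.0
   = 1.153 + 0.028 + 1.921
   = 3.10
p-value = 0.2120

Since p-value > α = 0.05, we fail to reject H₀.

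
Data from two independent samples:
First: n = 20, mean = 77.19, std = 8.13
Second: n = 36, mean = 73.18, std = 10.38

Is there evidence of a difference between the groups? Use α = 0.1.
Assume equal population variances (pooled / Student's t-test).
Student's two-sample t-test (equal variances):
H₀: μ₁ = μ₂
H₁: μ₁ ≠ μ₂
df = n₁ + n₂ - 2 = 54
Pooled variance s_p² = [(n₁-1)s₁² + (n₂-1)s₂²] / (n₁ + n₂ - 2) = [(19)(8.13²) + (35)(10.38²)] / 54 = 93.0907
SE = √(s_p²(1/n₁ + 1/n₂)) = √(93.0907 × (1/20 + 1/36)) = 2.6908
t = (x̄₁ - x̄₂) / SE = (77.19 - 73.18) / 2.6908 = 4.01 / 2.6908 = 1.490
p-value = 0.1420

Since p-value > α = 0.1, we fail to reject H₀.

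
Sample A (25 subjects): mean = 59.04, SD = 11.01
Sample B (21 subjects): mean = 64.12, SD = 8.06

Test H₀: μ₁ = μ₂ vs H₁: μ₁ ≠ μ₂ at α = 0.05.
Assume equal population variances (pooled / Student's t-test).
Student's two-sample t-test (equal variances):
H₀: μ₁ = μ₂
H₁: μ₁ ≠ μ₂
df = n₁ + n₂ - 2 = 44
Pooled variance s_p² = [(n₁-1)s₁² + (n₂-1)s₂²] / (n₁ + n₂ - 2) = [(24)(11.01²) + (20)(8.06²)] / 44 = 95.6490
SE = √(s_p²(1/n₁ + 1/n₂)) = √(95.6490 × (1/25 + 1/21)) = 2.8949
t = (x̄₁ - x̄₂) / SE = (59.04 - 64.12) / 2.8949 = -5.08 / 2.8949 = -1.755
p-value = 0.0863

Since p-value > α = 0.05, we fail to reject H₀.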